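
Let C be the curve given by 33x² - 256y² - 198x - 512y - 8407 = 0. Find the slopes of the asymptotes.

Group the x- and y-terms: 33(x² - 6x) -256(y² + 2y) = 8407
33(x - 3)² -256(y + 1)² = 8407 + 297 - 256 = 8448
Divide by 8448: (x - 3)²/256 - (y + 1)²/33 = 1
Hyperbola, center (3, -1), transverse axis horizontal; a² = 256, b² = 33.
For a horizontal hyperbola the asymptotes have slope ±b/a.
Here that is ±√33/16.

√33/16 and -√33/16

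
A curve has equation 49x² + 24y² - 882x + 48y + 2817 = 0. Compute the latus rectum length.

Rearranging, 49(x² - 18x) + 24(y² + 2y) = -2817.
49(x - 9)² + 24(y + 1)² = -2817 + 3969 + 24 = 1176
Dividing both sides by 1176: (x - 9)²/24 + (y + 1)²/49 = 1
Ellipse, center (9, -1), major axis vertical; a² = 49, b² = 24.
Latus rectum length = 2b²/a = 2·24/7 = 48/7.

48/7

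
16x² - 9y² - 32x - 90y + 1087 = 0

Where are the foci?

(1, -20) and (1, 10)

Collect terms: 16(x² - 2x) -9(y² + 10y) = -1087
Complete the square: 16(x - 1)² -9(y + 5)² = -1087 + 16 - 225 = -1296
Divide through by -1296 to get (y + 5)²/144 - (x - 1)²/81 = 1.
Hyperbola, center (1, -5), transverse axis vertical; a² = 144, b² = 81.
c² = a² + b² = 144 + 81 = 225, so c = 15.
Foci lie on the vertical axis through the center: (h, k ± c).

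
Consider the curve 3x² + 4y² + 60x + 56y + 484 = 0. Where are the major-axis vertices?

(-12, -7) and (-8, -7)

Collect terms: 3(x² + 20x) + 4(y² + 14y) = -484
Completing the square gives 3(x + 10)² + 4(y + 7)² = -484 + 300 + 196 = 12.
Divide through by 12 to get (x + 10)²/4 + (y + 7)²/3 = 1.
Ellipse, center (-10, -7), major axis horizontal; a² = 4, b² = 3.
a = 2. Vertices at (h ± a, k).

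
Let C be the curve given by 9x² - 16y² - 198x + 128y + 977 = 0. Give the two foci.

Group the x- and y-terms: 9(x² - 22x) -16(y² - 8y) = -977
Completing the square gives 9(x - 11)² -16(y - 4)² = -977 + 1089 - 256 = -144.
Dividing both sides by -144: (y - 4)²/9 - (x - 11)²/16 = 1
Hyperbola, center (11, 4), transverse axis vertical; a² = 9, b² = 16.
c² = a² + b² = 9 + 16 = 25, so c = 5.
Foci lie on the vertical axis through the center: (h, k ± c).

(11, -1) and (11, 9)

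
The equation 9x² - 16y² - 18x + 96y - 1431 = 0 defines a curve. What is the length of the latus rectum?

Group: 9(x² - 2x) -16(y² - 6y) = 1431
Complete the square in x and y: 9(x - 1)² -16(y - 3)² = 1431 + 9 - 144 = 1296
Divide by 1296: (x - 1)²/144 - (y - 3)²/81 = 1
Hyperbola, center (1, 3), transverse axis horizontal; a² = 144, b² = 81.
Latus rectum length = 2b²/a = 2·81/12 = 27/2.

27/2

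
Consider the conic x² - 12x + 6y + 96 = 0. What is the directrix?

y = -17/2

Only x is squared. Complete the square in x: (x - 6)² = -6(y + 10).
Vertex (6, -10); 4p = -6 so p = -3/2. Opens down.
Directrix is the horizontal line y = k − p = -10 − (-3/2) = -17/2.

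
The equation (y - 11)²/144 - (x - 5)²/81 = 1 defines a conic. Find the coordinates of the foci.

(5, -4) and (5, 26)

Center (5, 11). The positive term is the y-term, so the transverse axis is vertical; a² = 144, b² = 81.
c² = a² + b² = 144 + 81 = 225, so c = 15.
Foci lie on the vertical axis through the center: (h, k ± c).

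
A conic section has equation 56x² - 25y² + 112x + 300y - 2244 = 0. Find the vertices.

(-6, 6) and (4, 6)

Collect terms: 56(x² + 2x) -25(y² - 12y) = 2244
Complete the square in x and y: 56(x + 1)² -25(y - 6)² = 2244 + 56 - 900 = 1400
Divide by 1400: (x + 1)²/25 - (y - 6)²/56 = 1
Hyperbola, center (-1, 6), transverse axis horizontal; a² = 25, b² = 56.
a = 5. Vertices at (h ± a, k).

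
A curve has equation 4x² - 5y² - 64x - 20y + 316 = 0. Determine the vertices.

Group the x- and y-terms: 4(x² - 16x) -5(y² + 4y) = -316
Completing the square gives 4(x - 8)² -5(y + 2)² = -316 + 256 - 20 = -80.
Divide through by -80 to get (y + 2)²/16 - (x - 8)²/20 = 1.
Hyperbola, center (8, -2), transverse axis vertical; a² = 16, b² = 20.
a = 4. Vertices at (h, k ± a).

(8, -6) and (8, 2)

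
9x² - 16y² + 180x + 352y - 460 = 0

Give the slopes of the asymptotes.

9(x² + 20x) -16(y² - 22y) = 460
Complete the square: 9(x + 10)² -16(y - 11)² = 460 + 900 - 1936 = -576
Divide through by -576 to get (y - 11)²/36 - (x + 10)²/64 = 1.
Hyperbola, center (-10, 11), transverse axis vertical; a² = 36, b² = 64.
For a vertical hyperbola the asymptotes have slope ±a/b.
Here that is ±6/8 = ±3/4.

3/4 and -3/4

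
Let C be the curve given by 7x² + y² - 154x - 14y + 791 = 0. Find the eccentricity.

e = √42/7

7(x² - 22x) + (y² - 14y) = -791
7(x - 11)² + (y - 7)² = -791 + 847 + 49 = 105
Divide by 105: (x - 11)²/15 + (y - 7)²/105 = 1
Ellipse, center (11, 7), major axis vertical; a² = 105, b² = 15.
c² = a² - b² = 90, so c = 3√10.
e = c/a = 3√10/√105 = √42/7.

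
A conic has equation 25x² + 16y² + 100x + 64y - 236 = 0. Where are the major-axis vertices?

(-2, -7) and (-2, 3)

Rearranging, 25(x² + 4x) + 16(y² + 4y) = 236.
25(x + 2)² + 16(y + 2)² = 236 + 100 + 64 = 400
Divide by 400: (x + 2)²/16 + (y + 2)²/25 = 1
Ellipse, center (-2, -2), major axis vertical; a² = 25, b² = 16.
a = 5. Vertices at (h, k ± a).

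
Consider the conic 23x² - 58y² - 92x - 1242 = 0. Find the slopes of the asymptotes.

Group: 23(x² - 4x) -58y² = 1242
23(x - 2)² -58y² = 1242 + 92 + 0 = 1334
Dividing both sides by 1334: (x - 2)²/58 - y²/23 = 1
Hyperbola, center (2, 0), transverse axis horizontal; a² = 58, b² = 23.
For a horizontal hyperbola the asymptotes have slope ±b/a.
Here that is ±√23/√58 = ±√1334/58.

√1334/58 and -√1334/58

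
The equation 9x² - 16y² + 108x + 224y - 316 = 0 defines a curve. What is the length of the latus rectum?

Rearranging, 9(x² + 12x) -16(y² - 14y) = 316.
Complete the square in x and y: 9(x + 6)² -16(y - 7)² = 316 + 324 - 784 = -144
Divide through by -144 to get (y - 7)²/9 - (x + 6)²/16 = 1.
Hyperbola, center (-6, 7), transverse axis vertical; a² = 9, b² = 16.
Latus rectum length = 2b²/a = 2·16/3 = 32/3.

32/3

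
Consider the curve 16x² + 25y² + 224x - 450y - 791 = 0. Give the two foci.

16(x² + 14x) + 25(y² - 18y) = 791
Complete the square: 16(x + 7)² + 25(y - 9)² = 791 + 784 + 2025 = 3600
Divide by 3600: (x + 7)²/225 + (y - 9)²/144 = 1
Ellipse, center (-7, 9), major axis horizontal; a² = 225, b² = 144.
c² = a² - b² = 225 - 144 = 81, so c = 9.
Foci lie on the horizontal axis through the center: (h ± c, k).

(-16, 9) and (2, 9)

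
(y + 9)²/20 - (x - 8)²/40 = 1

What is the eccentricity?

e = √3

Center (8, -9). The positive term is the y-term, so the transverse axis is vertical; a² = 20, b² = 40.
c² = a² + b² = 60, so c = 2√15.
e = c/a = 2√15/2√5 = √3.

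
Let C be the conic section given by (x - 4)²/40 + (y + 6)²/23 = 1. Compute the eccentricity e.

Center (4, -6). The larger denominator 40 sits under the x-term, so the major axis is horizontal; a² = 40, b² = 23.
c² = a² - b² = 17, so c = √17.
e = c/a = √17/2√10 = √170/20.

e = √170/20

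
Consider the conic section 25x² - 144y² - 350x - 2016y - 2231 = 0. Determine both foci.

(7, -20) and (7, 6)

Group: 25(x² - 14x) -144(y² + 14y) = 2231
25(x - 7)² -144(y + 7)² = 2231 + 1225 - 7056 = -3600
Divide through by -3600 to get (y + 7)²/25 - (x - 7)²/144 = 1.
Hyperbola, center (7, -7), transverse axis vertical; a² = 25, b² = 144.
c² = a² + b² = 25 + 144 = 169, so c = 13.
Foci lie on the vertical axis through the center: (h, k ± c).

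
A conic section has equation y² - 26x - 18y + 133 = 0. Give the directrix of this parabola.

x = -9/2

Only y is squared. Complete the square in y: (y - 9)² = 26(x - 2).
Vertex (2, 9); 4p = 26 so p = 13/2. Opens right.
Directrix is the vertical line x = h − p = 2 − (13/2) = -9/2.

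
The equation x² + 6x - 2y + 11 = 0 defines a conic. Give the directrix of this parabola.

Only x is squared. Complete the square in x: (x + 3)² = 2(y - 1).
Vertex (-3, 1); 4p = 2 so p = 1/2. Opens up.
Directrix is the horizontal line y = k − p = 1 − (1/2) = 1/2.

y = 1/2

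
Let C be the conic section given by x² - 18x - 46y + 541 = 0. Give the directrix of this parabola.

y = -3/2

Only x is squared. Complete the square in x: (x - 9)² = 46(y - 10).
Vertex (9, 10); 4p = 46 so p = 23/2. Opens up.
Directrix is the horizontal line y = k − p = 10 − (23/2) = -3/2.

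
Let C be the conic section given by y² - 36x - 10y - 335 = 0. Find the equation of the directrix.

Only y is squared. Complete the square in y: (y - 5)² = 36(x + 10).
Vertex (-10, 5); 4p = 36 so p = 9. Opens right.
Directrix is the vertical line x = h − p = -10 − (9) = -19.

x = -19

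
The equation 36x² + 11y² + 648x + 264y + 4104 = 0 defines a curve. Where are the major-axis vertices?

36(x² + 18x) + 11(y² + 24y) = -4104
Completing the square gives 36(x + 9)² + 11(y + 12)² = -4104 + 2916 + 1584 = 396.
Divide through by 396 to get (x + 9)²/11 + (y + 12)²/36 = 1.
Ellipse, center (-9, -12), major axis vertical; a² = 36, b² = 11.
a = 6. Vertices at (h, k ± a).

(-9, -18) and (-9, -6)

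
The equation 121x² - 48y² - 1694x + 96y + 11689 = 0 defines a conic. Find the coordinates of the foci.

(7, -12) and (7, 14)

Rearranging, 121(x² - 14x) -48(y² - 2y) = -11689.
Completing the square gives 121(x - 7)² -48(y - 1)² = -11689 + 5929 - 48 = -5808.
Divide by -5808: (y - 1)²/121 - (x - 7)²/48 = 1
Hyperbola, center (7, 1), transverse axis vertical; a² = 121, b² = 48.
c² = a² + b² = 121 + 48 = 169, so c = 13.
Foci lie on the vertical axis through the center: (h, k ± c).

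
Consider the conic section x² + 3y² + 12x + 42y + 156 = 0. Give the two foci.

(-6 - 3√2, -7) and (-6 + 3√2, -7)

Collect terms: (x² + 12x) + 3(y² + 14y) = -156
Completing the square gives (x + 6)² + 3(y + 7)² = -156 + 36 + 147 = 27.
Divide by 27: (x + 6)²/27 + (y + 7)²/9 = 1
Ellipse, center (-6, -7), major axis horizontal; a² = 27, b² = 9.
c² = a² - b² = 27 - 9 = 18, so c = 3√2.
Foci lie on the horizontal axis through the center: (h ± c, k).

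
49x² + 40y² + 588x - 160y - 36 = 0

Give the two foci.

(-6, -1) and (-6, 5)

Group: 49(x² + 12x) + 40(y² - 4y) = 36
Complete the square: 49(x + 6)² + 40(y - 2)² = 36 + 1764 + 160 = 1960
Dividing both sides by 1960: (x + 6)²/40 + (y - 2)²/49 = 1
Ellipse, center (-6, 2), major axis vertical; a² = 49, b² = 40.
c² = a² - b² = 49 - 40 = 9, so c = 3.
Foci lie on the vertical axis through the center: (h, k ± c).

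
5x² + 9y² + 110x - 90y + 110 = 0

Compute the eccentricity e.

Collect terms: 5(x² + 22x) + 9(y² - 10y) = -110
5(x + 11)² + 9(y - 5)² = -110 + 605 + 225 = 720
Divide by 720: (x + 11)²/144 + (y - 5)²/80 = 1
Ellipse, center (-11, 5), major axis horizontal; a² = 144, b² = 80.
c² = a² - b² = 64, so c = 8.
e = c/a = 8/12 = 2/3.

e = 2/3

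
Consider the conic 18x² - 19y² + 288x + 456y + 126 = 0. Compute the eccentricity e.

e = √74/6

Collect terms: 18(x² + 16x) -19(y² - 24y) = -126
Complete the square in x and y: 18(x + 8)² -19(y - 12)² = -126 + 1152 - 2736 = -1710
Divide through by -1710 to get (y - 12)²/90 - (x + 8)²/95 = 1.
Hyperbola, center (-8, 12), transverse axis vertical; a² = 90, b² = 95.
c² = a² + b² = 185, so c = √185.
e = c/a = √185/3√10 = √74/6.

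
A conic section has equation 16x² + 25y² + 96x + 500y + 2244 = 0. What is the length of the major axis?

10

Group: 16(x² + 6x) + 25(y² + 20y) = -2244
16(x + 3)² + 25(y + 10)² = -2244 + 144 + 2500 = 400
Divide through by 400 to get (x + 3)²/25 + (y + 10)²/16 = 1.
Ellipse, center (-3, -10), major axis horizontal; a² = 25, b² = 16.
a² = 25 so a = 5; the major axis has length 2a = 10.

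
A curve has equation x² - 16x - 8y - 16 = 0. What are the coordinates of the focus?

Only x is squared. Complete the square in x: (x - 8)² = 8(y + 10).
Vertex (8, -10); 4p = 8 so p = 2. Opens up.
Focus is p units from the vertex along the axis: (h, k + p).

(8, -8)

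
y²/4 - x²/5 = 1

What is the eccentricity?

Center (0, 0). The positive term is the y-term, so the transverse axis is vertical; a² = 4, b² = 5.
c² = a² + b² = 9, so c = 3.
e = c/a = 3/2.

e = 3/2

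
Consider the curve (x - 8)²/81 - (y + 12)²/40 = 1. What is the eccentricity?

e = 11/9

Center (8, -12). The positive term is the x-term, so the transverse axis is horizontal; a² = 81, b² = 40.
c² = a² + b² = 121, so c = 11.
e = c/a = 11/9.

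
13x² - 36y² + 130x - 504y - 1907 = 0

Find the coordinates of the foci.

13(x² + 10x) -36(y² + 14y) = 1907
Complete the square in x and y: 13(x + 5)² -36(y + 7)² = 1907 + 325 - 1764 = 468
Dividing both sides by 468: (x + 5)²/36 - (y + 7)²/13 = 1
Hyperbola, center (-5, -7), transverse axis horizontal; a² = 36, b² = 13.
c² = a² + b² = 36 + 13 = 49, so c = 7.
Foci lie on the horizontal axis through the center: (h ± c, k).

(-12, -7) and (2, -7)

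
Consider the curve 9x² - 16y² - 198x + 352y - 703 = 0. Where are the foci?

Rearranging, 9(x² - 22x) -16(y² - 22y) = 703.
Complete the square in x and y: 9(x - 11)² -16(y - 11)² = 703 + 1089 - 1936 = -144
Divide through by -144 to get (y - 11)²/9 - (x - 11)²/16 = 1.
Hyperbola, center (11, 11), transverse axis vertical; a² = 9, b² = 16.
c² = a² + b² = 9 + 16 = 25, so c = 5.
Foci lie on the vertical axis through the center: (h, k ± c).

(11, 6) and (11, 16)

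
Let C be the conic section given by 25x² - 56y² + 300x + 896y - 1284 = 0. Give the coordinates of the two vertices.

25(x² + 12x) -56(y² - 16y) = 1284
25(x + 6)² -56(y - 8)² = 1284 + 900 - 3584 = -1400
Divide by -1400: (y - 8)²/25 - (x + 6)²/56 = 1
Hyperbola, center (-6, 8), transverse axis vertical; a² = 25, b² = 56.
a = 5. Vertices at (h, k ± a).

(-6, 3) and (-6, 13)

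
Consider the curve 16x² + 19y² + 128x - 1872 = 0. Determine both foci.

Rearranging, 16(x² + 8x) + 19y² = 1872.
Completing the square gives 16(x + 4)² + 19y² = 1872 + 256 + 0 = 2128.
Divide through by 2128 to get (x + 4)²/133 + y²/112 = 1.
Ellipse, center (-4, 0), major axis horizontal; a² = 133, b² = 112.
c² = a² - b² = 133 - 112 = 21, so c = √21.
Foci lie on the horizontal axis through the center: (h ± c, k).

(-4 - √21, 0) and (-4 + √21, 0)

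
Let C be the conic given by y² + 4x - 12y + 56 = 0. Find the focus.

(-6, 6)

Only y is squared. Complete the square in y: (y - 6)² = -4(x + 5).
Vertex (-5, 6); 4p = -4 so p = -1. Opens left.
Focus is p units from the vertex along the axis: (h + p, k).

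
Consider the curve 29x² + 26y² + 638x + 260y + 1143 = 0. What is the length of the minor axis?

4√26

29(x² + 22x) + 26(y² + 10y) = -1143
Complete the square in x and y: 29(x + 11)² + 26(y + 5)² = -1143 + 3509 + 650 = 3016
Divide through by 3016 to get (x + 11)²/104 + (y + 5)²/116 = 1.
Ellipse, center (-11, -5), major axis vertical; a² = 116, b² = 104.
b² = 104 so b = 2√26; the minor axis has length 2b = 4√26.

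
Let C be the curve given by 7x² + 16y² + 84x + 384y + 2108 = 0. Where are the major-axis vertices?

Collect terms: 7(x² + 12x) + 16(y² + 24y) = -2108
Completing the square gives 7(x + 6)² + 16(y + 12)² = -2108 + 252 + 2304 = 448.
Dividing both sides by 448: (x + 6)²/64 + (y + 12)²/28 = 1
Ellipse, center (-6, -12), major axis horizontal; a² = 64, b² = 28.
a = 8. Vertices at (h ± a, k).

(-14, -12) and (2, -12)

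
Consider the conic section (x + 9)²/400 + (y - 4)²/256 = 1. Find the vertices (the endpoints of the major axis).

Center (-9, 4). The larger denominator 400 sits under the x-term, so the major axis is horizontal; a² = 400, b² = 256.
a = 20. Vertices at (h ± a, k).

(-29, 4) and (11, 4)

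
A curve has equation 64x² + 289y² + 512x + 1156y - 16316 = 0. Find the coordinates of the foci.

Group: 64(x² + 8x) + 289(y² + 4y) = 16316
Complete the square in x and y: 64(x + 4)² + 289(y + 2)² = 16316 + 1024 + 1156 = 18496
Divide through by 18496 to get (x + 4)²/289 + (y + 2)²/64 = 1.
Ellipse, center (-4, -2), major axis horizontal; a² = 289, b² = 64.
c² = a² - b² = 289 - 64 = 225, so c = 15.
Foci lie on the horizontal axis through the center: (h ± c, k).

(-19, -2) and (11, -2)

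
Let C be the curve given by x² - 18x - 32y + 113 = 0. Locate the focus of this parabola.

(9, 9)

Only x is squared. Complete the square in x: (x - 9)² = 32(y - 1).
Vertex (9, 1); 4p = 32 so p = 8. Opens up.
Focus is p units from the vertex along the axis: (h, k + p).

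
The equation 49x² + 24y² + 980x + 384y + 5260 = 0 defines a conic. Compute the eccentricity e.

e = 5/7

Collect terms: 49(x² + 20x) + 24(y² + 16y) = -5260
49(x + 10)² + 24(y + 8)² = -5260 + 4900 + 1536 = 1176
Divide through by 1176 to get (x + 10)²/24 + (y + 8)²/49 = 1.
Ellipse, center (-10, -8), major axis vertical; a² = 49, b² = 24.
c² = a² - b² = 25, so c = 5.
e = c/a = 5/7.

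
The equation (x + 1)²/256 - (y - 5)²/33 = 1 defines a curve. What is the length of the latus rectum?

Center (-1, 5). The positive term is the x-term, so the transverse axis is horizontal; a² = 256, b² = 33.
Latus rectum length = 2b²/a = 2·33/16 = 33/8.

33/8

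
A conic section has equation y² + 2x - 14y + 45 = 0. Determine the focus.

(3/2, 7)

Only y is squared. Complete the square in y: (y - 7)² = -2(x - 2).
Vertex (2, 7); 4p = -2 so p = -1/2. Opens left.
Focus is p units from the vertex along the axis: (h + p, k).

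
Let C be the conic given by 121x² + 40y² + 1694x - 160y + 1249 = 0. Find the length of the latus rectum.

Collect terms: 121(x² + 14x) + 40(y² - 4y) = -1249
121(x + 7)² + 40(y - 2)² = -1249 + 5929 + 160 = 4840
Divide by 4840: (x + 7)²/40 + (y - 2)²/121 = 1
Ellipse, center (-7, 2), major axis vertical; a² = 121, b² = 40.
Latus rectum length = 2b²/a = 2·40/11 = 80/11.

80/11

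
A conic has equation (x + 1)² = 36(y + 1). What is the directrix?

y = -10

Vertex (-1, -1); 4p = 36 so p = 9. Opens up.
Directrix is the horizontal line y = k − p = -1 − (9) = -10.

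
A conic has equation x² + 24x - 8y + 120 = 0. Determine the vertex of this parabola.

(-12, -3)

Only x is squared. Complete the square in x: (x + 12)² = 8(y + 3).
Vertex (-12, -3); 4p = 8 so p = 2. Opens up.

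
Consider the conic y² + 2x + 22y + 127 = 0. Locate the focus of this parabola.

Only y is squared. Complete the square in y: (y + 11)² = -2(x + 3).
Vertex (-3, -11); 4p = -2 so p = -1/2. Opens left.
Focus is p units from the vertex along the axis: (h + p, k).

(-7/2, -11)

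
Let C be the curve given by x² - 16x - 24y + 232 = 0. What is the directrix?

Only x is squared. Complete the square in x: (x - 8)² = 24(y - 7).
Vertex (8, 7); 4p = 24 so p = 6. Opens up.
Directrix is the horizontal line y = k − p = 7 − (6) = 1.

y = 1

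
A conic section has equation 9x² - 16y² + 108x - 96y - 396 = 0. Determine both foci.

(-16, -3) and (4, -3)

Rearranging, 9(x² + 12x) -16(y² + 6y) = 396.
Complete the square in x and y: 9(x + 6)² -16(y + 3)² = 396 + 324 - 144 = 576
Divide through by 576 to get (x + 6)²/64 - (y + 3)²/36 = 1.
Hyperbola, center (-6, -3), transverse axis horizontal; a² = 64, b² = 36.
c² = a² + b² = 64 + 36 = 100, so c = 10.
Foci lie on the horizontal axis through the center: (h ± c, k).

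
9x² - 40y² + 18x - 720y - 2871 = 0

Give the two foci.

Group the x- and y-terms: 9(x² + 2x) -40(y² + 18y) = 2871
Complete the square in x and y: 9(x + 1)² -40(y + 9)² = 2871 + 9 - 3240 = -360
Divide by -360: (y + 9)²/9 - (x + 1)²/40 = 1
Hyperbola, center (-1, -9), transverse axis vertical; a² = 9, b² = 40.
c² = a² + b² = 9 + 40 = 49, so c = 7.
Foci lie on the vertical axis through the center: (h, k ± c).

(-1, -16) and (-1, -2)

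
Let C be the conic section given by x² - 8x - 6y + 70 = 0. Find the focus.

Only x is squared. Complete the square in x: (x - 4)² = 6(y - 9).
Vertex (4, 9); 4p = 6 so p = 3/2. Opens up.
Focus is p units from the vertex along the axis: (h, k + p).

(4, 21/2)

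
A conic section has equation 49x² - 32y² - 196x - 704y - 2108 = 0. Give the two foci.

49(x² - 4x) -32(y² + 22y) = 2108
49(x - 2)² -32(y + 11)² = 2108 + 196 - 3872 = -1568
Dividing both sides by -1568: (y + 11)²/49 - (x - 2)²/32 = 1
Hyperbola, center (2, -11), transverse axis vertical; a² = 49, b² = 32.
c² = a² + b² = 49 + 32 = 81, so c = 9.
Foci lie on the vertical axis through the center: (h, k ± c).

(2, -20) and (2, -2)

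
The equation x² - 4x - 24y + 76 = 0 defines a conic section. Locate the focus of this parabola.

Only x is squared. Complete the square in x: (x - 2)² = 24(y - 3).
Vertex (2, 3); 4p = 24 so p = 6. Opens up.
Focus is p units from the vertex along the axis: (h, k + p).

(2, 9)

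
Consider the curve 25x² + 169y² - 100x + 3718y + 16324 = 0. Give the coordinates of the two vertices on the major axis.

(-11, -11) and (15, -11)

Rearranging, 25(x² - 4x) + 169(y² + 22y) = -16324.
25(x - 2)² + 169(y + 11)² = -16324 + 100 + 20449 = 4225
Divide through by 4225 to get (x - 2)²/169 + (y + 11)²/25 = 1.
Ellipse, center (2, -11), major axis horizontal; a² = 169, b² = 25.
a = 13. Vertices at (h ± a, k).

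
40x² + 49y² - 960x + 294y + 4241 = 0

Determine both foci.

Rearranging, 40(x² - 24x) + 49(y² + 6y) = -4241.
Completing the square gives 40(x - 12)² + 49(y + 3)² = -4241 + 5760 + 441 = 1960.
Divide by 1960: (x - 12)²/49 + (y + 3)²/40 = 1
Ellipse, center (12, -3), major axis horizontal; a² = 49, b² = 40.
c² = a² - b² = 49 - 40 = 9, so c = 3.
Foci lie on the horizontal axis through the center: (h ± c, k).

(9, -3) and (15, -3)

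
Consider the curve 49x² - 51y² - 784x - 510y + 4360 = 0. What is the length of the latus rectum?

102/7

Group the x- and y-terms: 49(x² - 16x) -51(y² + 10y) = -4360
Complete the square: 49(x - 8)² -51(y + 5)² = -4360 + 3136 - 1275 = -2499
Dividing both sides by -2499: (y + 5)²/49 - (x - 8)²/51 = 1
Hyperbola, center (8, -5), transverse axis vertical; a² = 49, b² = 51.
Latus rectum length = 2b²/a = 2·51/7 = 102/7.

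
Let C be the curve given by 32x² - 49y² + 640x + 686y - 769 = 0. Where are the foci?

Group the x- and y-terms: 32(x² + 20x) -49(y² - 14y) = 769
Completing the square gives 32(x + 10)² -49(y - 7)² = 769 + 3200 - 2401 = 1568.
Divide through by 1568 to get (x + 10)²/49 - (y - 7)²/32 = 1.
Hyperbola, center (-10, 7), transverse axis horizontal; a² = 49, b² = 32.
c² = a² + b² = 49 + 32 = 81, so c = 9.
Foci lie on the horizontal axis through the center: (h ± c, k).

(-19, 7) and (-1, 7)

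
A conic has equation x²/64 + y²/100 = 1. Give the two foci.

Center (0, 0). The larger denominator 100 sits under the y-term, so the major axis is vertical; a² = 100, b² = 64.
c² = a² - b² = 100 - 64 = 36, so c = 6.
Foci lie on the vertical axis through the center: (h, k ± c).

(0, -6) and (0, 6)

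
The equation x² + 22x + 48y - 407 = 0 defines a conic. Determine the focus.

(-11, -1)

Only x is squared. Complete the square in x: (x + 11)² = -48(y - 11).
Vertex (-11, 11); 4p = -48 so p = -12. Opens down.
Focus is p units from the vertex along the axis: (h, k + p).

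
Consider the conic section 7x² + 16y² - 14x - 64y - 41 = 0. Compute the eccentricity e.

Collect terms: 7(x² - 2x) + 16(y² - 4y) = 41
Completing the square gives 7(x - 1)² + 16(y - 2)² = 41 + 7 + 64 = 112.
Dividing both sides by 112: (x - 1)²/16 + (y - 2)²/7 = 1
Ellipse, center (1, 2), major axis horizontal; a² = 16, b² = 7.
c² = a² - b² = 9, so c = 3.
e = c/a = 3/4.

e = 3/4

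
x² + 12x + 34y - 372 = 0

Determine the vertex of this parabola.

(-6, 12)

Only x is squared. Complete the square in x: (x + 6)² = -34(y - 12).
Vertex (-6, 12); 4p = -34 so p = -17/2. Opens down.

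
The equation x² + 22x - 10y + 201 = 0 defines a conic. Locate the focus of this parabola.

Only x is squared. Complete the square in x: (x + 11)² = 10(y - 8).
Vertex (-11, 8); 4p = 10 so p = 5/2. Opens up.
Focus is p units from the vertex along the axis: (h, k + p).

(-11, 21/2)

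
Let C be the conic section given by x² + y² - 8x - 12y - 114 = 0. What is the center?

(4, 6)

Group: (x² - 8x) + (y² - 12y) = 114
Complete the square: (x - 4)² + (y - 6)² = 114 + 16 + 36 = 166
So (x - 4)² + (y - 6)² = 166.
Circle centered at (4, 6) with r² = 166.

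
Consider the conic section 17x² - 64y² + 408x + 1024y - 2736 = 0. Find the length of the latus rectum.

17/4

Collect terms: 17(x² + 24x) -64(y² - 16y) = 2736
Complete the square: 17(x + 12)² -64(y - 8)² = 2736 + 2448 - 4096 = 1088
Divide through by 1088 to get (x + 12)²/64 - (y - 8)²/17 = 1.
Hyperbola, center (-12, 8), transverse axis horizontal; a² = 64, b² = 17.
Latus rectum length = 2b²/a = 2·17/8 = 17/4.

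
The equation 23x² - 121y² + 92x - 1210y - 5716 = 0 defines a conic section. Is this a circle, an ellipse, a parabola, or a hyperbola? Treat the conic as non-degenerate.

hyperbola

No xy term. Coefficients of x² and y² are A = 23, C = -121.
A and C have opposite signs ⇒ hyperbola.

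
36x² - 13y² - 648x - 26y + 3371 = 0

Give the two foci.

Group: 36(x² - 18x) -13(y² + 2y) = -3371
Completing the square gives 36(x - 9)² -13(y + 1)² = -3371 + 2916 - 13 = -468.
Dividing both sides by -468: (y + 1)²/36 - (x - 9)²/13 = 1
Hyperbola, center (9, -1), transverse axis vertical; a² = 36, b² = 13.
c² = a² + b² = 36 + 13 = 49, so c = 7.
Foci lie on the vertical axis through the center: (h, k ± c).

(9, -8) and (9, 6)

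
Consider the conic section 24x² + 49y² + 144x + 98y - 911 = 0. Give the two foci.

(-8, -1) and (2, -1)

Rearranging, 24(x² + 6x) + 49(y² + 2y) = 911.
Complete the square: 24(x + 3)² + 49(y + 1)² = 911 + 216 + 49 = 1176
Divide by 1176: (x + 3)²/49 + (y + 1)²/24 = 1
Ellipse, center (-3, -1), major axis horizontal; a² = 49, b² = 24.
c² = a² - b² = 49 - 24 = 25, so c = 5.
Foci lie on the horizontal axis through the center: (h ± c, k).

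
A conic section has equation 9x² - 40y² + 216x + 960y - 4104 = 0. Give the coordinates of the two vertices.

(-12, 9) and (-12, 15)

Group the x- and y-terms: 9(x² + 24x) -40(y² - 24y) = 4104
Completing the square gives 9(x + 12)² -40(y - 12)² = 4104 + 1296 - 5760 = -360.
Dividing both sides by -360: (y - 12)²/9 - (x + 12)²/40 = 1
Hyperbola, center (-12, 12), transverse axis vertical; a² = 9, b² = 40.
a = 3. Vertices at (h, k ± a).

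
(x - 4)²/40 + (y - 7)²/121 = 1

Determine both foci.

Center (4, 7). The larger denominator 121 sits under the y-term, so the major axis is vertical; a² = 121, b² = 40.
c² = a² - b² = 121 - 40 = 81, so c = 9.
Foci lie on the vertical axis through the center: (h, k ± c).

(4, -2) and (4, 16)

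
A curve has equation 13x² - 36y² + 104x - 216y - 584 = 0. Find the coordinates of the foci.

Collect terms: 13(x² + 8x) -36(y² + 6y) = 584
13(x + 4)² -36(y + 3)² = 584 + 208 - 324 = 468
Dividing both sides by 468: (x + 4)²/36 - (y + 3)²/13 = 1
Hyperbola, center (-4, -3), transverse axis horizontal; a² = 36, b² = 13.
c² = a² + b² = 36 + 13 = 49, so c = 7.
Foci lie on the horizontal axis through the center: (h ± c, k).

(-11, -3) and (3, -3)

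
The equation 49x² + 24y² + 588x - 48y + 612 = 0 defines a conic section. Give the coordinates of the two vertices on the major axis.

Collect terms: 49(x² + 12x) + 24(y² - 2y) = -612
49(x + 6)² + 24(y - 1)² = -612 + 1764 + 24 = 1176
Dividing both sides by 1176: (x + 6)²/24 + (y - 1)²/49 = 1
Ellipse, center (-6, 1), major axis vertical; a² = 49, b² = 24.
a = 7. Vertices at (h, k ± a).

(-6, -6) and (-6, 8)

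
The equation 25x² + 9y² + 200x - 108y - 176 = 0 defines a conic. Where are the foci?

(-4, -2) and (-4, 14)

Rearranging, 25(x² + 8x) + 9(y² - 12y) = 176.
Completing the square gives 25(x + 4)² + 9(y - 6)² = 176 + 400 + 324 = 900.
Dividing both sides by 900: (x + 4)²/36 + (y - 6)²/100 = 1
Ellipse, center (-4, 6), major axis vertical; a² = 100, b² = 36.
c² = a² - b² = 100 - 36 = 64, so c = 8.
Foci lie on the vertical axis through the center: (h, k ± c).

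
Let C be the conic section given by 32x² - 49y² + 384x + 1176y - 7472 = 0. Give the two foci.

Group the x- and y-terms: 32(x² + 12x) -49(y² - 24y) = 7472
32(x + 6)² -49(y - 12)² = 7472 + 1152 - 7056 = 1568
Dividing both sides by 1568: (x + 6)²/49 - (y - 12)²/32 = 1
Hyperbola, center (-6, 12), transverse axis horizontal; a² = 49, b² = 32.
c² = a² + b² = 49 + 32 = 81, so c = 9.
Foci lie on the horizontal axis through the center: (h ± c, k).

(-15, 12) and (3, 12)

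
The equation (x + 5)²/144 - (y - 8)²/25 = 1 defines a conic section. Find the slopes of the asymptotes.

Center (-5, 8). The positive term is the x-term, so the transverse axis is horizontal; a² = 144, b² = 25.
For a horizontal hyperbola the asymptotes have slope ±b/a.
Here that is ±5/12.

5/12 and -5/12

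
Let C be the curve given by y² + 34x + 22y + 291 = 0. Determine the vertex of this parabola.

(-5, -11)

Only y is squared. Complete the square in y: (y + 11)² = -34(x + 5).
Vertex (-5, -11); 4p = -34 so p = -17/2. Opens left.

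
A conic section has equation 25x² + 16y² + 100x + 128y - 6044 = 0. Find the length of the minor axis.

32

Group the x- and y-terms: 25(x² + 4x) + 16(y² + 8y) = 6044
25(x + 2)² + 16(y + 4)² = 6044 + 100 + 256 = 6400
Divide through by 6400 to get (x + 2)²/256 + (y + 4)²/400 = 1.
Ellipse, center (-2, -4), major axis vertical; a² = 400, b² = 256.
b² = 256 so b = 16; the minor axis has length 2b = 32.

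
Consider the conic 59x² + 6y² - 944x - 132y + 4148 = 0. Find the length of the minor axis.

59(x² - 16x) + 6(y² - 22y) = -4148
Completing the square gives 59(x - 8)² + 6(y - 11)² = -4148 + 3776 + 726 = 354.
Dividing both sides by 354: (x - 8)²/6 + (y - 11)²/59 = 1
Ellipse, center (8, 11), major axis vertical; a² = 59, b² = 6.
b² = 6 so b = √6; the minor axis has length 2b = 2√6.

2√6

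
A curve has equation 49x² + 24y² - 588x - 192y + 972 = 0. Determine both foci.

(6, -1) and (6, 9)

Group the x- and y-terms: 49(x² - 12x) + 24(y² - 8y) = -972
Complete the square: 49(x - 6)² + 24(y - 4)² = -972 + 1764 + 384 = 1176
Divide by 1176: (x - 6)²/24 + (y - 4)²/49 = 1
Ellipse, center (6, 4), major axis vertical; a² = 49, b² = 24.
c² = a² - b² = 49 - 24 = 25, so c = 5.
Foci lie on the vertical axis through the center: (h, k ± c).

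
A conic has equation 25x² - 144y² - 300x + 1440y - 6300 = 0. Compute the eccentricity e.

25(x² - 12x) -144(y² - 10y) = 6300
Complete the square: 25(x - 6)² -144(y - 5)² = 6300 + 900 - 3600 = 3600
Divide through by 3600 to get (x - 6)²/144 - (y - 5)²/25 = 1.
Hyperbola, center (6, 5), transverse axis horizontal; a² = 144, b² = 25.
c² = a² + b² = 169, so c = 13.
e = c/a = 13/12.

e = 13/12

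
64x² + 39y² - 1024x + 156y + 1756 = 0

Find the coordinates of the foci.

64(x² - 16x) + 39(y² + 4y) = -1756
64(x - 8)² + 39(y + 2)² = -1756 + 4096 + 156 = 2496
Divide through by 2496 to get (x - 8)²/39 + (y + 2)²/64 = 1.
Ellipse, center (8, -2), major axis vertical; a² = 64, b² = 39.
c² = a² - b² = 64 - 39 = 25, so c = 5.
Foci lie on the vertical axis through the center: (h, k ± c).

(8, -7) and (8, 3)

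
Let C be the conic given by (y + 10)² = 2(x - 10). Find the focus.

Vertex (10, -10); 4p = 2 so p = 1/2. Opens right.
Focus is p units from the vertex along the axis: (h + p, k).

(21/2, -10)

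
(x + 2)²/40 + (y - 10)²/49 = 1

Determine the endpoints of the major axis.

(-2, 3) and (-2, 17)

Center (-2, 10). The larger denominator 49 sits under the y-term, so the major axis is vertical; a² = 49, b² = 40.
a = 7. Vertices at (h, k ± a).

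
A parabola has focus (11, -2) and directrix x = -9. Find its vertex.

The vertex is the midpoint between the focus and the directrix along the axis of symmetry.
Axis is horizontal (directrix is vertical). Vertex x-coordinate = (11 + (-9))/2 = 1; y-coordinate = -2.

(1, -2)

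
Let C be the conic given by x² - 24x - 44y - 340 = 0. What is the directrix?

Only x is squared. Complete the square in x: (x - 12)² = 44(y + 11).
Vertex (12, -11); 4p = 44 so p = 11. Opens up.
Directrix is the horizontal line y = k − p = -11 − (11) = -22.

y = -22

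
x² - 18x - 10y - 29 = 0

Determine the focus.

Only x is squared. Complete the square in x: (x - 9)² = 10(y + 11).
Vertex (9, -11); 4p = 10 so p = 5/2. Opens up.
Focus is p units from the vertex along the axis: (h, k + p).

(9, -17/2)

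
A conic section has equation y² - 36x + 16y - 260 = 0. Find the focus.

(0, -8)

Only y is squared. Complete the square in y: (y + 8)² = 36(x + 9).
Vertex (-9, -8); 4p = 36 so p = 9. Opens right.
Focus is p units from the vertex along the axis: (h + p, k).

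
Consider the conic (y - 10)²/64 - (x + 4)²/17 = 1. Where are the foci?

Center (-4, 10). The positive term is the y-term, so the transverse axis is vertical; a² = 64, b² = 17.
c² = a² + b² = 64 + 17 = 81, so c = 9.
Foci lie on the vertical axis through the center: (h, k ± c).

(-4, 1) and (-4, 19)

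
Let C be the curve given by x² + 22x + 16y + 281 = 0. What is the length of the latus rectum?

16

Only x is squared. Complete the square in x: (x + 11)² = -16(y + 10).
Vertex (-11, -10); 4p = -16 so p = -4. Opens down.
Latus rectum length = |4p| = 16.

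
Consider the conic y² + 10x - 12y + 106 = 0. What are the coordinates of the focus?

(-19/2, 6)

Only y is squared. Complete the square in y: (y - 6)² = -10(x + 7).
Vertex (-7, 6); 4p = -10 so p = -5/2. Opens left.
Focus is p units from the vertex along the axis: (h + p, k).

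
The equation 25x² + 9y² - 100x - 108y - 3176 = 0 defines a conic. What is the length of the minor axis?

24

Group: 25(x² - 4x) + 9(y² - 12y) = 3176
25(x - 2)² + 9(y - 6)² = 3176 + 100 + 324 = 3600
Divide through by 3600 to get (x - 2)²/144 + (y - 6)²/400 = 1.
Ellipse, center (2, 6), major axis vertical; a² = 400, b² = 144.
b² = 144 so b = 12; the minor axis has length 2b = 24.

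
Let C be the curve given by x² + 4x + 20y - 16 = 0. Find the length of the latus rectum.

Only x is squared. Complete the square in x: (x + 2)² = -20(y - 1).
Vertex (-2, 1); 4p = -20 so p = -5. Opens down.
Latus rectum length = |4p| = 20.

20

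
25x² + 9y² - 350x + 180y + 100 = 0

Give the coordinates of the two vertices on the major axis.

Rearranging, 25(x² - 14x) + 9(y² + 20y) = -100.
25(x - 7)² + 9(y + 10)² = -100 + 1225 + 900 = 2025
Dividing both sides by 2025: (x - 7)²/81 + (y + 10)²/225 = 1
Ellipse, center (7, -10), major axis vertical; a² = 225, b² = 81.
a = 15. Vertices at (h, k ± a).

(7, -25) and (7, 5)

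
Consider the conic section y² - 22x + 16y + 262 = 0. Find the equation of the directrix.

x = 7/2

Only y is squared. Complete the square in y: (y + 8)² = 22(x - 9).
Vertex (9, -8); 4p = 22 so p = 11/2. Opens right.
Directrix is the vertical line x = h − p = 9 − (11/2) = 7/2.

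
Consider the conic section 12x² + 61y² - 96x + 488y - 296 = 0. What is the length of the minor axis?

Rearranging, 12(x² - 8x) + 61(y² + 8y) = 296.
12(x - 4)² + 61(y + 4)² = 296 + 192 + 976 = 1464
Divide through by 1464 to get (x - 4)²/122 + (y + 4)²/24 = 1.
Ellipse, center (4, -4), major axis horizontal; a² = 122, b² = 24.
b² = 24 so b = 2√6; the minor axis has length 2b = 4√6.

4√6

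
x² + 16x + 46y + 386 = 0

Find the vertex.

(-8, -7)

Only x is squared. Complete the square in x: (x + 8)² = -46(y + 7).
Vertex (-8, -7); 4p = -46 so p = -23/2. Opens down.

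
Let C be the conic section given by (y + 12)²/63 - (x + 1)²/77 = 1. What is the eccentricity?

Center (-1, -12). The positive term is the y-term, so the transverse axis is vertical; a² = 63, b² = 77.
c² = a² + b² = 140, so c = 2√35.
e = c/a = 2√35/3√7 = 2√5/3.

e = 2√5/3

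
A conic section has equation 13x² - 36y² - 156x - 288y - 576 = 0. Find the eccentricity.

Collect terms: 13(x² - 12x) -36(y² + 8y) = 576
13(x - 6)² -36(y + 4)² = 576 + 468 - 576 = 468
Dividing both sides by 468: (x - 6)²/36 - (y + 4)²/13 = 1
Hyperbola, center (6, -4), transverse axis horizontal; a² = 36, b² = 13.
c² = a² + b² = 49, so c = 7.
e = c/a = 7/6.

e = 7/6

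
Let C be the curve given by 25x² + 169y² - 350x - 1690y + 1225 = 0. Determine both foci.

(-5, 5) and (19, 5)

Rearranging, 25(x² - 14x) + 169(y² - 10y) = -1225.
25(x - 7)² + 169(y - 5)² = -1225 + 1225 + 4225 = 4225
Divide by 4225: (x - 7)²/169 + (y - 5)²/25 = 1
Ellipse, center (7, 5), major axis horizontal; a² = 169, b² = 25.
c² = a² - b² = 169 - 25 = 144, so c = 12.
Foci lie on the horizontal axis through the center: (h ± c, k).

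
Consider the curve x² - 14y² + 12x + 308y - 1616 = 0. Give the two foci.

(-6, 11 - 3√5) and (-6, 11 + 3√5)

Rearranging, (x² + 12x) -14(y² - 22y) = 1616.
Complete the square: (x + 6)² -14(y - 11)² = 1616 + 36 - 1694 = -42
Dividing both sides by -42: (y - 11)²/3 - (x + 6)²/42 = 1
Hyperbola, center (-6, 11), transverse axis vertical; a² = 3, b² = 42.
c² = a² + b² = 3 + 42 = 45, so c = 3√5.
Foci lie on the vertical axis through the center: (h, k ± c).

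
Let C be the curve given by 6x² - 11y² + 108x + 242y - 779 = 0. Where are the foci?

(-9, 11 - √17) and (-9, 11 + √17)

Collect terms: 6(x² + 18x) -11(y² - 22y) = 779
Complete the square: 6(x + 9)² -11(y - 11)² = 779 + 486 - 1331 = -66
Divide by -66: (y - 11)²/6 - (x + 9)²/11 = 1
Hyperbola, center (-9, 11), transverse axis vertical; a² = 6, b² = 11.
c² = a² + b² = 6 + 11 = 17, so c = √17.
Foci lie on the vertical axis through the center: (h, k ± c).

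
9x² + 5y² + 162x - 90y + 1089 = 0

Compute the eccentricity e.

Rearranging, 9(x² + 18x) + 5(y² - 18y) = -1089.
9(x + 9)² + 5(y - 9)² = -1089 + 729 + 405 = 45
Divide through by 45 to get (x + 9)²/5 + (y - 9)²/9 = 1.
Ellipse, center (-9, 9), major axis vertical; a² = 9, b² = 5.
c² = a² - b² = 4, so c = 2.
e = c/a = 2/3.

e = 2/3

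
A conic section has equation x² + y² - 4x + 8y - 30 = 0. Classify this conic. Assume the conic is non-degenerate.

No xy term. Coefficients of x² and y² are A = 1, C = 1.
A = C (same sign) ⇒ circle.

circle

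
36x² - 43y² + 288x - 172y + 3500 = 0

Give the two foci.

Group the x- and y-terms: 36(x² + 8x) -43(y² + 4y) = -3500
Completing the square gives 36(x + 4)² -43(y + 2)² = -3500 + 576 - 172 = -3096.
Dividing both sides by -3096: (y + 2)²/72 - (x + 4)²/86 = 1
Hyperbola, center (-4, -2), transverse axis vertical; a² = 72, b² = 86.
c² = a² + b² = 72 + 86 = 158, so c = √158.
Foci lie on the vertical axis through the center: (h, k ± c).

(-4, -2 - √158) and (-4, -2 + √158)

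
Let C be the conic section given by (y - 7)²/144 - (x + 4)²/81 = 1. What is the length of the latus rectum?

27/2

Center (-4, 7). The positive term is the y-term, so the transverse axis is vertical; a² = 144, b² = 81.
Latus rectum length = 2b²/a = 2·81/12 = 27/2.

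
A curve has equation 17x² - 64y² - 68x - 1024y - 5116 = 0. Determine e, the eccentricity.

e = 9/8

Group: 17(x² - 4x) -64(y² + 16y) = 5116
17(x - 2)² -64(y + 8)² = 5116 + 68 - 4096 = 1088
Divide through by 1088 to get (x - 2)²/64 - (y + 8)²/17 = 1.
Hyperbola, center (2, -8), transverse axis horizontal; a² = 64, b² = 17.
c² = a² + b² = 81, so c = 9.
e = c/a = 9/8.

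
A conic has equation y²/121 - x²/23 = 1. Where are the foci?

(0, -12) and (0, 12)

Center (0, 0). The positive term is the y-term, so the transverse axis is vertical; a² = 121, b² = 23.
c² = a² + b² = 121 + 23 = 144, so c = 12.
Foci lie on the vertical axis through the center: (h, k ± c).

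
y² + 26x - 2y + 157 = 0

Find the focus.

(-25/2, 1)

Only y is squared. Complete the square in y: (y - 1)² = -26(x + 6).
Vertex (-6, 1); 4p = -26 so p = -13/2. Opens left.
Focus is p units from the vertex along the axis: (h + p, k).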